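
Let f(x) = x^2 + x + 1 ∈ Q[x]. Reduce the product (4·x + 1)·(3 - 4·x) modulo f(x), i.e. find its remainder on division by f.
a · b ≡ 24·x + 19 (mod f(x))

First multiply in Q[x] without reducing: a · b = -16·x^2 + 8·x + 3. Now divide by f(x) = x^2 + x + 1, eliminating the leading term at each step:
  leading term -16·x^2: subtract (-16)·f(x) = -16·x^2 - 16·x - 16, leaving 24·x + 19
The degree is now < 2, so this is the remainder. Hence a · b ≡ 24·x + 19 in Q[x]/(f).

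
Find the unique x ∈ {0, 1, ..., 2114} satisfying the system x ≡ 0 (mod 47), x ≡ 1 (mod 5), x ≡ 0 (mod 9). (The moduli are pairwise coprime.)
x ≡ 846 (mod 2115); the representative in [0, 2115) is 846

The moduli 47, 5, 9 are pairwise coprime, so by the CRT there is a unique solution mod 47·5·9 = 2115.
Solve by successive substitution. Start with x ≡ 0 (mod 47).
  Combine with x ≡ 1 (mod 5): write x = 47·t and require 47·t ≡ 1 (mod 5). Since 47^(−1) ≡ 3 (mod 5) (47 ≡ 2 (mod 5)), t ≡ 3·1 ≡ 3 (mod 5). So x ≡ 47·3 = 141 (mod 235).
  Combine with x ≡ 0 (mod 9): write x = 141 + 235·t and require 141 + 235·t ≡ 0 (mod 9), i.e. 235·t ≡ 0 − 141 ≡ 3 (mod 9). Since 235^(−1) ≡ 1 (mod 9) (235 ≡ 1 (mod 9)), t ≡ 1·3 ≡ 3 (mod 9). So x ≡ 141 + 235·3 = 846 (mod 2115).
Unique solution in [0, 2115): x = 846.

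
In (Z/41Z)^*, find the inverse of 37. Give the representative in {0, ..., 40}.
Apply the extended Euclidean algorithm to (41, 37), tracking rows (r, s, t) with s·41 + t·37 = r. Each division r_prev = q·r_cur + r_new produces the new row as (previous row) − q·(current row):
  row A: (41, 1, 0)   [1·41 + 0·37 = 41]
  row B: (37, 0, 1)   [0·41 + 1·37 = 37]
  41 = 1·37 + 4   → row C = row A − 1·row B = (4, 1, −1)   [check: 1·41 − 1·37 = 4]
  37 = 9·4 + 1   → row D = row B − 9·row C = (1, −9, 10)   [check: −9·41 + 10·37 = 1]
  4 = 4·1 + 0   → remainder 0, stop. gcd = 1 (last nonzero row D).
The gcd is 1, so 37 is invertible mod 41. The last nonzero row gives −9·41 + 10·37 = 1, so t = 10. So 37^(−1) ≡ 10 (mod 41). Verify: 37 · 10 = 370 ≡ 1 (mod 41). ✓

Final answer: 37^(−1) ≡ 10 (mod 41)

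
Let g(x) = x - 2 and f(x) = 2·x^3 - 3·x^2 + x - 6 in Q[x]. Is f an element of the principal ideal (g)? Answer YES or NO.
YES

In Q[x] the ideal (g) consists of all multiples of g, so f ∈ (g) iff g | f, i.e. iff the remainder of f on division by g is 0. Divide f by g (g is monic, so eliminate the leading term of the running remainder at each step):
  leading term 2·x^3: subtract (2·x^2)·g(x) = 2·x^3 - 4·x^2, leaving x^2 + x - 6
  leading term x^2: subtract (x)·g(x) = x^2 - 2·x, leaving 3·x - 6
  leading term 3·x: subtract (3)·g(x) = 3·x - 6, leaving 0
The remainder is 0, so f(x) = g(x) · h(x) with h(x) = 2·x^2 + x + 3. Hence g | f, i.e. f ∈ (g).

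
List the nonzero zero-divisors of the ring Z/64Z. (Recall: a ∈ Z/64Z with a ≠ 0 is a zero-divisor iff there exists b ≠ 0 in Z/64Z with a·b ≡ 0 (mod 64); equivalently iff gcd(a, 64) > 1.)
An element a ∈ Z/64Z (with a ≠ 0) is a zero-divisor iff gcd(a, 64) > 1 (because a is a unit precisely when gcd(a, n) = 1, and in Z/nZ every nonzero, non-unit element is a zero-divisor). Scan a = 1, ..., 63 and keep those with gcd(a, 64) > 1:
  gcd(2, 64) = 2, gcd(4, 64) = 4, gcd(6, 64) = 2, gcd(8, 64) = 8, gcd(10, 64) = 2, gcd(12, 64) = 4, gcd(14, 64) = 2, gcd(16, 64) = 16, gcd(18, 64) = 2, gcd(20, 64) = 4, gcd(22, 64) = 2, gcd(24, 64) = 8, gcd(26, 64) = 2, gcd(28, 64) = 4, gcd(30, 64) = 2, gcd(32, 64) = 32, gcd(34, 64) = 2, gcd(36, 64) = 4, gcd(38, 64) = 2, gcd(40, 64) = 8, gcd(42, 64) = 2, gcd(44, 64) = 4, gcd(46, 64) = 2, gcd(48, 64) = 16, gcd(50, 64) = 2, gcd(52, 64) = 4, gcd(54, 64) = 2, gcd(56, 64) = 8, gcd(58, 64) = 2, gcd(60, 64) = 4, gcd(62, 64) = 2.
All other a ∈ {1, ..., 63} have gcd(a, 64) = 1 and are units. So the nonzero zero-divisors are exactly the 31 values of a appearing in this scan.

Final answer: nonzero zero-divisors of Z/64Z = {2, 4, 6, 8, 10, 12, 14, 16, 18, 20, 22, 24, 26, 28, 30, 32, 34, 36, 38, 40, 42, 44, 46, 48, 50, 52, 54, 56, 58, 60, 62}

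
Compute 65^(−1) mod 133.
Apply the extended Euclidean algorithm to (133, 65), tracking rows (r, s, t) with s·133 + t·65 = r. Each division r_prev = q·r_cur + r_new produces the new row as (previous row) − q·(current row):
  row A: (133, 1, 0)   [1·133 + 0·65 = 133]
  row B: (65, 0, 1)   [0·133 + 1·65 = 65]
  133 = 2·65 + 3   → row C = row A − 2·row B = (3, 1, −2)   [check: 1·133 − 2·65 = 3]
  65 = 21·3 + 2   → row D = row B − 21·row C = (2, −21, 43)   [check: −21·133 + 43·65 = 2]
  3 = 1·2 + 1   → row E = row C − 1·row D = (1, 22, −45)   [check: 22·133 − 45·65 = 1]
  2 = 2·1 + 0   → remainder 0, stop. gcd = 1 (last nonzero row E).
The gcd is 1, so 65 is invertible mod 133. The last nonzero row gives 22·133 − 45·65 = 1, so t = −45. So 65^(−1) ≡ −45 ≡ 88 (mod 133). Verify: 65 · 88 = 5720 ≡ 1 (mod 133). ✓

Final answer: 65^(−1) ≡ 88 (mod 133)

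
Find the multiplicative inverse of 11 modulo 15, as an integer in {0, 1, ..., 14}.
11^(−1) ≡ 11 (mod 15)

Apply the extended Euclidean algorithm to (15, 11), tracking rows (r, s, t) with s·15 + t·11 = r. Each division r_prev = q·r_cur + r_new produces the new row as (previous row) − q·(current row):
  row A: (15, 1, 0)   [1·15 + 0·11 = 15]
  row B: (11, 0, 1)   [0·15 + 1·11 = 11]
  15 = 1·11 + 4   → row C = row A − 1·row B = (4, 1, −1)   [check: 1·15 − 1·11 = 4]
  11 = 2·4 + 3   → row D = row B − 2·row C = (3, −2, 3)   [check: −2·15 + 3·11 = 3]
  4 = 1·3 + 1   → row E = row C − 1·row D = (1, 3, −4)   [check: 3·15 − 4·11 = 1]
  3 = 3·1 + 0   → remainder 0, stop. gcd = 1 (last nonzero row E).
The gcd is 1, so 11 is invertible mod 15. The last nonzero row gives 3·15 − 4·11 = 1, so t = −4. So 11^(−1) ≡ −4 ≡ 11 (mod 15). Verify: 11 · 11 = 121 ≡ 1 (mod 15). ✓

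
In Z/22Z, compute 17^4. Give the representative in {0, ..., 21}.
9

Use repeated squaring. Binary(4) = 100. Walk through the bits of the exponent 4 left-to-right: at each bit after the leading one, square the running value, then multiply by 17 if the bit is 1 (always reducing mod 22):
  bit 1 = 1 (leading): start with 17.
  bit 2 = 0: square 17^2 = 289 ≡ 3 (mod 22).
  bit 3 = 0: square 3^2 = 9 (mod 22).
Final value: 17^4 ≡ 9 (mod 22).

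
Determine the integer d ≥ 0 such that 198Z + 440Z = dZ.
In the PID Z, (a, b) is generated by gcd(a, b). Compute gcd(440, 198) with the extended Euclidean algorithm, tracking rows (r, s, t) with s·440 + t·198 = r:
  row A: (440, 1, 0)   [1·440 + 0·198 = 440]
  row B: (198, 0, 1)   [0·440 + 1·198 = 198]
  440 = 2·198 + 44   → row C = row A − 2·row B = (44, 1, −2)   [check: 1·440 − 2·198 = 44]
  198 = 4·44 + 22   → row D = row B − 4·row C = (22, −4, 9)   [check: −4·440 + 9·198 = 22]
  44 = 2·22 + 0   → remainder 0, stop. gcd = 22 (last nonzero row D).
So gcd(198, 440) = 22, with Bézout identity −4·440 + 9·198 = 22. Containment (⊇): the Bézout identity exhibits 22 as an element of (198, 440), giving (22) ⊆ (198, 440). Containment (⊆): since 22 | 198 and 22 | 440 (198 = 22·9, 440 = 22·20), every Z-linear combination of 198 and 440 is divisible by 22, so (198, 440) ⊆ (22). Therefore (198, 440) = (22), d = 22.

Final answer: (198, 440) = (22); d = 22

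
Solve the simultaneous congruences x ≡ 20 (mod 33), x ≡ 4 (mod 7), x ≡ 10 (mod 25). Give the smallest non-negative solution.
x ≡ 5135 (mod 5775); the representative in [0, 5775) is 5135

The moduli 33, 7, 25 are pairwise coprime, so by the CRT there is a unique solution mod 33·7·25 = 5775.
Solve by successive substitution. Start with x ≡ 20 (mod 33).
  Combine with x ≡ 4 (mod 7): write x = 20 + 33·t and require 20 + 33·t ≡ 4 (mod 7), i.e. 33·t ≡ 4 − 20 ≡ 5 (mod 7). Since 33^(−1) ≡ 3 (mod 7) (33 ≡ 5 (mod 7)), t ≡ 3·5 ≡ 1 (mod 7). So x ≡ 20 + 33·1 = 53 (mod 231).
  Combine with x ≡ 10 (mod 25): write x = 53 + 231·t and require 53 + 231·t ≡ 10 (mod 25), i.e. 231·t ≡ 10 − 53 ≡ 7 (mod 25). Since 231^(−1) ≡ 21 (mod 25) (231 ≡ 6 (mod 25)), t ≡ 21·7 ≡ 22 (mod 25). So x ≡ 53 + 231·22 = 5135 (mod 5775).
Unique solution in [0, 5775): x = 5135.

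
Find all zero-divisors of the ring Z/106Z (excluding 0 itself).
nonzero zero-divisors of Z/106Z = {2, 4, 6, 8, 10, 12, 14, 16, 18, 20, 22, 24, 26, 28, 30, 32, 34, 36, 38, 40, 42, 44, 46, 48, 50, 52, 53, 54, 56, 58, 60, 62, 64, 66, 68, 70, 72, 74, 76, 78, 80, 82, 84, 86, 88, 90, 92, 94, 96, 98, 100, 102, 104}

An element a ∈ Z/106Z (with a ≠ 0) is a zero-divisor iff gcd(a, 106) > 1 (because a is a unit precisely when gcd(a, n) = 1, and in Z/nZ every nonzero, non-unit element is a zero-divisor). Scan a = 1, ..., 105 and keep those with gcd(a, 106) > 1:
  gcd(2, 106) = 2, gcd(4, 106) = 2, gcd(6, 106) = 2, gcd(8, 106) = 2, gcd(10, 106) = 2, gcd(12, 106) = 2, gcd(14, 106) = 2, gcd(16, 106) = 2, gcd(18, 106) = 2, gcd(20, 106) = 2, gcd(22, 106) = 2, gcd(24, 106) = 2, gcd(26, 106) = 2, gcd(28, 106) = 2, gcd(30, 106) = 2, gcd(32, 106) = 2, gcd(34, 106) = 2, gcd(36, 106) = 2, gcd(38, 106) = 2, gcd(40, 106) = 2, gcd(42, 106) = 2, gcd(44, 106) = 2, gcd(46, 106) = 2, gcd(48, 106) = 2, gcd(50, 106) = 2, gcd(52, 106) = 2, gcd(53, 106) = 53, gcd(54, 106) = 2, gcd(56, 106) = 2, gcd(58, 106) = 2, gcd(60, 106) = 2, gcd(62, 106) = 2, gcd(64, 106) = 2, gcd(66, 106) = 2, gcd(68, 106) = 2, gcd(70, 106) = 2, gcd(72, 106) = 2, gcd(74, 106) = 2, gcd(76, 106) = 2, gcd(78, 106) = 2, gcd(80, 106) = 2, gcd(82, 106) = 2, gcd(84, 106) = 2, gcd(86, 106) = 2, gcd(88, 106) = 2, gcd(90, 106) = 2, gcd(92, 106) = 2, gcd(94, 106) = 2, gcd(96, 106) = 2, gcd(98, 106) = 2, gcd(100, 106) = 2, gcd(102, 106) = 2, gcd(104, 106) = 2.
All other a ∈ {1, ..., 105} have gcd(a, 106) = 1 and are units. So the nonzero zero-divisors are exactly the 53 values of a appearing in this scan.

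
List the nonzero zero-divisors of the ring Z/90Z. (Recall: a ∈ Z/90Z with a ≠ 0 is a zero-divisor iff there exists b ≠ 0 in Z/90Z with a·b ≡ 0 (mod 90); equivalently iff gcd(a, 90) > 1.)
nonzero zero-divisors of Z/90Z = {2, 3, 4, 5, 6, 8, 9, 10, 12, 14, 15, 16, 18, 20, 21, 22, 24, 25, 26, 27, 28, 30, 32, 33, 34, 35, 36, 38, 39, 40, 42, 44, 45, 46, 48, 50, 51, 52, 54, 55, 56, 57, 58, 60, 62, 63, 64, 65, 66, 68, 69, 70, 72, 74, 75, 76, 78, 80, 81, 82, 84, 85, 86, 87, 88}

An element a ∈ Z/90Z (with a ≠ 0) is a zero-divisor iff gcd(a, 90) > 1 (because a is a unit precisely when gcd(a, n) = 1, and in Z/nZ every nonzero, non-unit element is a zero-divisor). Scan a = 1, ..., 89 and keep those with gcd(a, 90) > 1:
  gcd(2, 90) = 2, gcd(3, 90) = 3, gcd(4, 90) = 2, gcd(5, 90) = 5, gcd(6, 90) = 6, gcd(8, 90) = 2, gcd(9, 90) = 9, gcd(10, 90) = 10, gcd(12, 90) = 6, gcd(14, 90) = 2, gcd(15, 90) = 15, gcd(16, 90) = 2, gcd(18, 90) = 18, gcd(20, 90) = 10, gcd(21, 90) = 3, gcd(22, 90) = 2, gcd(24, 90) = 6, gcd(25, 90) = 5, gcd(26, 90) = 2, gcd(27, 90) = 9, gcd(28, 90) = 2, gcd(30, 90) = 30, gcd(32, 90) = 2, gcd(33, 90) = 3, gcd(34, 90) = 2, gcd(35, 90) = 5, gcd(36, 90) = 18, gcd(38, 90) = 2, gcd(39, 90) = 3, gcd(40, 90) = 10, gcd(42, 90) = 6, gcd(44, 90) = 2, gcd(45, 90) = 45, gcd(46, 90) = 2, gcd(48, 90) = 6, gcd(50, 90) = 10, gcd(51, 90) = 3, gcd(52, 90) = 2, gcd(54, 90) = 18, gcd(55, 90) = 5, gcd(56, 90) = 2, gcd(57, 90) = 3, gcd(58, 90) = 2, gcd(60, 90) = 30, gcd(62, 90) = 2, gcd(63, 90) = 9, gcd(64, 90) = 2, gcd(65, 90) = 5, gcd(66, 90) = 6, gcd(68, 90) = 2, gcd(69, 90) = 3, gcd(70, 90) = 10, gcd(72, 90) = 18, gcd(74, 90) = 2, gcd(75, 90) = 15, gcd(76, 90) = 2, gcd(78, 90) = 6, gcd(80, 90) = 10, gcd(81, 90) = 9, gcd(82, 90) = 2, gcd(84, 90) = 6, gcd(85, 90) = 5, gcd(86, 90) = 2, gcd(87, 90) = 3, gcd(88, 90) = 2.
All other a ∈ {1, ..., 89} have gcd(a, 90) = 1 and are units. So the nonzero zero-divisors are exactly the 65 values of a appearing in this scan.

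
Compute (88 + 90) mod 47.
37

Reduce the summands first: 88 ≡ 41, 90 ≡ 43 (mod 47), so 88 + 90 ≡ 41 + 43 (mod 47). 41 + 43 = 84; 84 = 1·47 + 37, so (88 + 90) mod 47 = 37.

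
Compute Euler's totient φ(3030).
φ is multiplicative, with φ(p^e) = p^e − p^(e−1). Factorise 3030 = 2 · 3 · 5 · 101. Then
  φ(3030) = (2 − 1) · (3 − 1) · (5 − 1) · (101 − 1) = 1 · 2 · 4 · 100 = 800.

Final answer: φ(3030) = 800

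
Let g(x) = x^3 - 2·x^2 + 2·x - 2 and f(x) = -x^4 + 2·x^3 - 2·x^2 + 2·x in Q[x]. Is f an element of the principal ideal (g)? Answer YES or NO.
In Q[x] the ideal (g) consists of all multiples of g, so f ∈ (g) iff g | f, i.e. iff the remainder of f on division by g is 0. Divide f by g (g is monic, so eliminate the leading term of the running remainder at each step):
  leading term -x^4: subtract (-x)·g(x) = -x^4 + 2·x^3 - 2·x^2 + 2·x, leaving 0
The remainder is 0, so f(x) = g(x) · h(x) with h(x) = -x. Hence g | f, i.e. f ∈ (g).

Final answer: YES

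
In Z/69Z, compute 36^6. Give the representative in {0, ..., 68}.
Use repeated squaring. Binary(6) = 110. Walk through the bits of the exponent 6 left-to-right: at each bit after the leading one, square the running value, then multiply by 36 if the bit is 1 (always reducing mod 69):
  bit 1 = 1 (leading): start with 36.
  bit 2 = 1: square 36^2 = 1296 ≡ 54; bit is 1, so multiply 54·36 = 1944 ≡ 12 (mod 69).
  bit 3 = 0: square 12^2 = 144 ≡ 6 (mod 69).
Final value: 36^6 ≡ 6 (mod 69).

Final answer: 6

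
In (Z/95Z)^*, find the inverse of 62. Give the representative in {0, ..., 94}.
62^(−1) ≡ 23 (mod 95)

Apply the extended Euclidean algorithm to (95, 62), tracking rows (r, s, t) with s·95 + t·62 = r. Each division r_prev = q·r_cur + r_new produces the new row as (previous row) − q·(current row):
  row A: (95, 1, 0)   [1·95 + 0·62 = 95]
  row B: (62, 0, 1)   [0·95 + 1·62 = 62]
  95 = 1·62 + 33   → row C = row A − 1·row B = (33, 1, −1)   [check: 1·95 − 1·62 = 33]
  62 = 1·33 + 29   → row D = row B − 1·row C = (29, −1, 2)   [check: −1·95 + 2·62 = 29]
  33 = 1·29 + 4   → row E = row C − 1·row D = (4, 2, −3)   [check: 2·95 − 3·62 = 4]
  29 = 7·4 + 1   → row F = row D − 7·row E = (1, −15, 23)   [check: −15·95 + 23·62 = 1]
  4 = 4·1 + 0   → remainder 0, stop. gcd = 1 (last nonzero row F).
The gcd is 1, so 62 is invertible mod 95. The last nonzero row gives −15·95 + 23·62 = 1, so t = 23. So 62^(−1) ≡ 23 (mod 95). Verify: 62 · 23 = 1426 ≡ 1 (mod 95). ✓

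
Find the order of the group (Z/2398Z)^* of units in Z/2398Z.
|(Z/2398Z)^*| = 1080

(Z/2398Z)^* consists of the classes a with gcd(a, 2398) = 1, so its order is φ(2398). φ is multiplicative, with φ(p^e) = p^e − p^(e−1). Factorise 2398 = 2 · 11 · 109. Then
  φ(2398) = (2 − 1) · (11 − 1) · (109 − 1) = 1 · 10 · 108 = 1080.
Thus |(Z/2398Z)^*| = 1080.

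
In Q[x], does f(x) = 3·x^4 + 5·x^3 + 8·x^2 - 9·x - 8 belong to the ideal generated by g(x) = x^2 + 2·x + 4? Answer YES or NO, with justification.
NO

In Q[x] the ideal (g) consists of all multiples of g, so f ∈ (g) iff g | f, i.e. iff the remainder of f on division by g is 0. Divide f by g (g is monic, so eliminate the leading term of the running remainder at each step):
  leading term 3·x^4: subtract (3·x^2)·g(x) = 3·x^4 + 6·x^3 + 12·x^2, leaving -x^3 - 4·x^2 - 9·x - 8
  leading term -x^3: subtract (-x)·g(x) = -x^3 - 2·x^2 - 4·x, leaving -2·x^2 - 5·x - 8
  leading term -2·x^2: subtract (-2)·g(x) = -2·x^2 - 4·x - 8, leaving -x
The remainder r(x) = -x ≠ 0 (and deg r < deg g), so g ∤ f, i.e. f ∉ (g).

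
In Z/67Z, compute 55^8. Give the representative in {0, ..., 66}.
17

Use repeated squaring. Binary(8) = 1000. Walk through the bits of the exponent 8 left-to-right: at each bit after the leading one, square the running value, then multiply by 55 if the bit is 1 (always reducing mod 67):
  bit 1 = 1 (leading): start with 55.
  bit 2 = 0: square 55^2 = 3025 ≡ 10 (mod 67).
  bit 3 = 0: square 10^2 = 100 ≡ 33 (mod 67).
  bit 4 = 0: square 33^2 = 1089 ≡ 17 (mod 67).
Final value: 55^8 ≡ 17 (mod 67).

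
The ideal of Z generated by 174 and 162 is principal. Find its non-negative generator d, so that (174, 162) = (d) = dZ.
In the PID Z, (a, b) is generated by gcd(a, b). Compute gcd(174, 162) with the extended Euclidean algorithm, tracking rows (r, s, t) with s·174 + t·162 = r:
  row A: (174, 1, 0)   [1·174 + 0·162 = 174]
  row B: (162, 0, 1)   [0·174 + 1·162 = 162]
  174 = 1·162 + 12   → row C = row A − 1·row B = (12, 1, −1)   [check: 1·174 − 1·162 = 12]
  162 = 13·12 + 6   → row D = row B − 13·row C = (6, −13, 14)   [check: −13·174 + 14·162 = 6]
  12 = 2·6 + 0   → remainder 0, stop. gcd = 6 (last nonzero row D).
So gcd(174, 162) = 6, with Bézout identity −13·174 + 14·162 = 6. Containment (⊇): the Bézout identity exhibits 6 as an element of (174, 162), giving (6) ⊆ (174, 162). Containment (⊆): since 6 | 174 and 6 | 162 (174 = 6·29, 162 = 6·27), every Z-linear combination of 174 and 162 is divisible by 6, so (174, 162) ⊆ (6). Therefore (174, 162) = (6), d = 6.

Final answer: (174, 162) = (6); d = 6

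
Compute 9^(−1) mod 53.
Apply the extended Euclidean algorithm to (53, 9), tracking rows (r, s, t) with s·53 + t·9 = r. Each division r_prev = q·r_cur + r_new produces the new row as (previous row) − q·(current row):
  row A: (53, 1, 0)   [1·53 + 0·9 = 53]
  row B: (9, 0, 1)   [0·53 + 1·9 = 9]
  53 = 5·9 + 8   → row C = row A − 5·row B = (8, 1, −5)   [check: 1·53 − 5·9 = 8]
  9 = 1·8 + 1   → row D = row B − 1·row C = (1, −1, 6)   [check: −1·53 + 6·9 = 1]
  8 = 8·1 + 0   → remainder 0, stop. gcd = 1 (last nonzero row D).
The gcd is 1, so 9 is invertible mod 53. The last nonzero row gives −1·53 + 6·9 = 1, so t = 6. So 9^(−1) ≡ 6 (mod 53). Verify: 9 · 6 = 54 ≡ 1 (mod 53). ✓

Final answer: 9^(−1) ≡ 6 (mod 53)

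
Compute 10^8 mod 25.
Use repeated squaring. Binary(8) = 1000. Walk through the bits of the exponent 8 left-to-right: at each bit after the leading one, square the running value, then multiply by 10 if the bit is 1 (always reducing mod 25):
  bit 1 = 1 (leading): start with 10.
  bit 2 = 0: square 10^2 = 100 ≡ 0 (mod 25).
  bit 3 = 0: square 0^2 = 0 (mod 25).
  bit 4 = 0: square 0^2 = 0 (mod 25).
Final value: 10^8 ≡ 0 (mod 25).

Final answer: 0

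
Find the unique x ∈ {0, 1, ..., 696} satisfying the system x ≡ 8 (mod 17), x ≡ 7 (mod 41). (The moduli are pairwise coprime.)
x ≡ 212 (mod 697); the representative in [0, 697) is 212

The moduli 17, 41 are pairwise coprime, so by the CRT there is a unique solution mod 17·41 = 697.
Solve by successive substitution. Start with x ≡ 8 (mod 17).
  Combine with x ≡ 7 (mod 41): write x = 8 + 17·t and require 8 + 17·t ≡ 7 (mod 41), i.e. 17·t ≡ 7 − 8 ≡ 40 (mod 41). Since 17^(−1) ≡ 29 (mod 41), t ≡ 29·40 ≡ 12 (mod 41). So x ≡ 8 + 17·12 = 212 (mod 697).
Unique solution in [0, 697): x = 212.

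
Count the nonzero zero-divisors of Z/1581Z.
Z/1581Z has 620 nonzero zero-divisors

In Z/1581Z each nonzero element is either a unit (gcd with 1581 is 1) or a zero-divisor (gcd > 1). The number of units is φ(1581): factorise 1581 = 3 · 17 · 31, so φ(1581) = (3 − 1) · (17 − 1) · (31 − 1) = 2 · 16 · 30 = 960. The nonzero elements number 1581 − 1 = 1580. Hence the nonzero zero-divisors number 1580 − 960 = 620.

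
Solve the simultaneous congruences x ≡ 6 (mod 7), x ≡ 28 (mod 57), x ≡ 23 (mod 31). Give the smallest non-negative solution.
x ≡ 7153 (mod 12369); the representative in [0, 12369) is 7153

The moduli 7, 57, 31 are pairwise coprime, so by the CRT there is a unique solution mod 7·57·31 = 12369.
Solve by successive substitution. Start with x ≡ 6 (mod 7).
  Combine with x ≡ 28 (mod 57): write x = 6 + 7·t and require 6 + 7·t ≡ 28 (mod 57), i.e. 7·t ≡ 28 − 6 ≡ 22 (mod 57). Since 7^(−1) ≡ 49 (mod 57), t ≡ 49·22 ≡ 52 (mod 57). So x ≡ 6 + 7·52 = 370 (mod 399).
  Combine with x ≡ 23 (mod 31): write x = 370 + 399·t and require 370 + 399·t ≡ 23 (mod 31), i.e. 399·t ≡ 23 − 370 ≡ 25 (mod 31). Since 399^(−1) ≡ 23 (mod 31) (399 ≡ 27 (mod 31)), t ≡ 23·25 ≡ 17 (mod 31). So x ≡ 370 + 399·17 = 7153 (mod 12369).
Unique solution in [0, 12369): x = 7153.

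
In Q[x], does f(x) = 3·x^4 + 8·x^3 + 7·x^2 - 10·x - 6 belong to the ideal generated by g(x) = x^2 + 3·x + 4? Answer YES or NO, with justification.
NO

In Q[x] the ideal (g) consists of all multiples of g, so f ∈ (g) iff g | f, i.e. iff the remainder of f on division by g is 0. Divide f by g (g is monic, so eliminate the leading term of the running remainder at each step):
  leading term 3·x^4: subtract (3·x^2)·g(x) = 3·x^4 + 9·x^3 + 12·x^2, leaving -x^3 - 5·x^2 - 10·x - 6
  leading term -x^3: subtract (-x)·g(x) = -x^3 - 3·x^2 - 4·x, leaving -2·x^2 - 6·x - 6
  leading term -2·x^2: subtract (-2)·g(x) = -2·x^2 - 6·x - 8, leaving 2
The remainder r(x) = 2 ≠ 0 (and deg r < deg g), so g ∤ f, i.e. f ∉ (g).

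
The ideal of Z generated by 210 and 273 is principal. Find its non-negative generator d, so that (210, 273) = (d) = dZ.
(210, 273) = (21); d = 21

In the PID Z, (a, b) is generated by gcd(a, b). Compute gcd(273, 210) with the extended Euclidean algorithm, tracking rows (r, s, t) with s·273 + t·210 = r:
  row A: (273, 1, 0)   [1·273 + 0·210 = 273]
  row B: (210, 0, 1)   [0·273 + 1·210 = 210]
  273 = 1·210 + 63   → row C = row A − 1·row B = (63, 1, −1)   [check: 1·273 − 1·210 = 63]
  210 = 3·63 + 21   → row D = row B − 3·row C = (21, −3, 4)   [check: −3·273 + 4·210 = 21]
  63 = 3·21 + 0   → remainder 0, stop. gcd = 21 (last nonzero row D).
So gcd(210, 273) = 21, with Bézout identity −3·273 + 4·210 = 21. Containment (⊇): the Bézout identity exhibits 21 as an element of (210, 273), giving (21) ⊆ (210, 273). Containment (⊆): since 21 | 210 and 21 | 273 (210 = 21·10, 273 = 21·13), every Z-linear combination of 210 and 273 is divisible by 21, so (210, 273) ⊆ (21). Therefore (210, 273) = (21), d = 21.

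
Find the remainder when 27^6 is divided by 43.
Use repeated squaring. Binary(6) = 110. Walk through the bits of the exponent 6 left-to-right: at each bit after the leading one, square the running value, then multiply by 27 if the bit is 1 (always reducing mod 43):
  bit 1 = 1 (leading): start with 27.
  bit 2 = 1: square 27^2 = 729 ≡ 41; bit is 1, so multiply 41·27 = 1107 ≡ 32 (mod 43).
  bit 3 = 0: square 32^2 = 1024 ≡ 35 (mod 43).
Final value: 27^6 ≡ 35 (mod 43).

Final answer: 35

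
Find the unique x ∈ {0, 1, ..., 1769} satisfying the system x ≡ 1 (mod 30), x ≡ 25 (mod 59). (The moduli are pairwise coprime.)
x ≡ 1441 (mod 1770); the representative in [0, 1770) is 1441

The moduli 30, 59 are pairwise coprime, so by the CRT there is a unique solution mod 30·59 = 1770.
Solve by successive substitution. Start with x ≡ 1 (mod 30).
  Combine with x ≡ 25 (mod 59): write x = 1 + 30·t and require 1 + 30·t ≡ 25 (mod 59), i.e. 30·t ≡ 25 − 1 ≡ 24 (mod 59). Since 30^(−1) ≡ 2 (mod 59), t ≡ 2·24 ≡ 48 (mod 59). So x ≡ 1 + 30·48 = 1441 (mod 1770).
Unique solution in [0, 1770): x = 1441.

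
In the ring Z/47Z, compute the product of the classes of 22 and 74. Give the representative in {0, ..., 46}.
30

Reduce the factors first: 74 ≡ 27 (mod 47), so 22 · 74 ≡ 22 · 27 (mod 47). 22 · 27 = 594. Dividing by 47: 594 = 12·47 + 30. So (22 · 74) mod 47 = 30.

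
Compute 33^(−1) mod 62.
Apply the extended Euclidean algorithm to (62, 33), tracking rows (r, s, t) with s·62 + t·33 = r. Each division r_prev = q·r_cur + r_new produces the new row as (previous row) − q·(current row):
  row A: (62, 1, 0)   [1·62 + 0·33 = 62]
  row B: (33, 0, 1)   [0·62 + 1·33 = 33]
  62 = 1·33 + 29   → row C = row A − 1·row B = (29, 1, −1)   [check: 1·62 − 1·33 = 29]
  33 = 1·29 + 4   → row D = row B − 1·row C = (4, −1, 2)   [check: −1·62 + 2·33 = 4]
  29 = 7·4 + 1   → row E = row C − 7·row D = (1, 8, −15)   [check: 8·62 − 15·33 = 1]
  4 = 4·1 + 0   → remainder 0, stop. gcd = 1 (last nonzero row E).
The gcd is 1, so 33 is invertible mod 62. The last nonzero row gives 8·62 − 15·33 = 1, so t = −15. So 33^(−1) ≡ −15 ≡ 47 (mod 62). Verify: 33 · 47 = 1551 ≡ 1 (mod 62). ✓

Final answer: 33^(−1) ≡ 47 (mod 62)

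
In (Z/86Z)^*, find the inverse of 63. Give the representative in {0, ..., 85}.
Apply the extended Euclidean algorithm to (86, 63), tracking rows (r, s, t) with s·86 + t·63 = r. Each division r_prev = q·r_cur + r_new produces the new row as (previous row) − q·(current row):
  row A: (86, 1, 0)   [1·86 + 0·63 = 86]
  row B: (63, 0, 1)   [0·86 + 1·63 = 63]
  86 = 1·63 + 23   → row C = row A − 1·row B = (23, 1, −1)   [check: 1·86 − 1·63 = 23]
  63 = 2·23 + 17   → row D = row B − 2·row C = (17, −2, 3)   [check: −2·86 + 3·63 = 17]
  23 = 1·17 + 6   → row E = row C − 1·row D = (6, 3, −4)   [check: 3·86 − 4·63 = 6]
  17 = 2·6 + 5   → row F = row D − 2·row E = (5, −8, 11)   [check: −8·86 + 11·63 = 5]
  6 = 1·5 + 1   → row G = row E − 1·row F = (1, 11, −15)   [check: 11·86 − 15·63 = 1]
  5 = 5·1 + 0   → remainder 0, stop. gcd = 1 (last nonzero row G).
The gcd is 1, so 63 is invertible mod 86. The last nonzero row gives 11·86 − 15·63 = 1, so t = −15. So 63^(−1) ≡ −15 ≡ 71 (mod 86). Verify: 63 · 71 = 4473 ≡ 1 (mod 86). ✓

Final answer: 63^(−1) ≡ 71 (mod 86)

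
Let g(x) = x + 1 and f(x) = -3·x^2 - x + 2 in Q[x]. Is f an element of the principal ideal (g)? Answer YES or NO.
YES

In Q[x] the ideal (g) consists of all multiples of g, so f ∈ (g) iff g | f, i.e. iff the remainder of f on division by g is 0. Divide f by g (g is monic, so eliminate the leading term of the running remainder at each step):
  leading term -3·x^2: subtract (-3·x)·g(x) = -3·x^2 - 3·x, leaving 2·x + 2
  leading term 2·x: subtract (2)·g(x) = 2·x + 2, leaving 0
The remainder is 0, so f(x) = g(x) · h(x) with h(x) = 2 - 3·x. Hence g | f, i.e. f ∈ (g).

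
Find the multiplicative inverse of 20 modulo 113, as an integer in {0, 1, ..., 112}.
20^(−1) ≡ 17 (mod 113)

Apply the extended Euclidean algorithm to (113, 20), tracking rows (r, s, t) with s·113 + t·20 = r. Each division r_prev = q·r_cur + r_new produces the new row as (previous row) − q·(current row):
  row A: (113, 1, 0)   [1·113 + 0·20 = 113]
  row B: (20, 0, 1)   [0·113 + 1·20 = 20]
  113 = 5·20 + 13   → row C = row A − 5·row B = (13, 1, −5)   [check: 1·113 − 5·20 = 13]
  20 = 1·13 + 7   → row D = row B − 1·row C = (7, −1, 6)   [check: −1·113 + 6·20 = 7]
  13 = 1·7 + 6   → row E = row C − 1·row D = (6, 2, −11)   [check: 2·113 − 11·20 = 6]
  7 = 1·6 + 1   → row F = row D − 1·row E = (1, −3, 17)   [check: −3·113 + 17·20 = 1]
  6 = 6·1 + 0   → remainder 0, stop. gcd = 1 (last nonzero row F).
The gcd is 1, so 20 is invertible mod 113. The last nonzero row gives −3·113 + 17·20 = 1, so t = 17. So 20^(−1) ≡ 17 (mod 113). Verify: 20 · 17 = 340 ≡ 1 (mod 113). ✓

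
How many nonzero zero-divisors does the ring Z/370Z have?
Z/370Z has 225 nonzero zero-divisors

In Z/370Z each nonzero element is either a unit (gcd with 370 is 1) or a zero-divisor (gcd > 1). The number of units is φ(370): factorise 370 = 2 · 5 · 37, so φ(370) = (2 − 1) · (5 − 1) · (37 − 1) = 1 · 4 · 36 = 144. The nonzero elements number 370 − 1 = 369. Hence the nonzero zero-divisors number 369 − 144 = 225.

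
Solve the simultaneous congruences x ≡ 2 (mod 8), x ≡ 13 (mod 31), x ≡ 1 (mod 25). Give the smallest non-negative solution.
x ≡ 3826 (mod 6200); the representative in [0, 6200) is 3826

The moduli 8, 31, 25 are pairwise coprime, so by the CRT there is a unique solution mod 8·31·25 = 6200.
Solve by successive substitution. Start with x ≡ 2 (mod 8).
  Combine with x ≡ 13 (mod 31): write x = 2 + 8·t and require 2 + 8·t ≡ 13 (mod 31), i.e. 8·t ≡ 13 − 2 ≡ 11 (mod 31). Since 8^(−1) ≡ 4 (mod 31), t ≡ 4·11 ≡ 13 (mod 31). So x ≡ 2 + 8·13 = 106 (mod 248).
  Combine with x ≡ 1 (mod 25): write x = 106 + 248·t and require 106 + 248·t ≡ 1 (mod 25), i.e. 248·t ≡ 1 − 106 ≡ 20 (mod 25). Since 248^(−1) ≡ 12 (mod 25) (248 ≡ 23 (mod 25)), t ≡ 12·20 ≡ 15 (mod 25). So x ≡ 106 + 248·15 = 3826 (mod 6200).
Unique solution in [0, 6200): x = 3826.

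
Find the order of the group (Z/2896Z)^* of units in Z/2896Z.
(Z/2896Z)^* consists of the classes a with gcd(a, 2896) = 1, so its order is φ(2896). φ is multiplicative, with φ(p^e) = p^e − p^(e−1). Factorise 2896 = 2^4 · 181. Then
  φ(2896) = (2^4 − 2^3) · (181 − 1) = 8 · 180 = 1440.
Thus |(Z/2896Z)^*| = 1440.

Final answer: |(Z/2896Z)^*| = 1440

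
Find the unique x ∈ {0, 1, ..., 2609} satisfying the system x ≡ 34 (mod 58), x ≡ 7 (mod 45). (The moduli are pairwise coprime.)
x ≡ 2122 (mod 2610); the representative in [0, 2610) is 2122

The moduli 58, 45 are pairwise coprime, so by the CRT there is a unique solution mod 58·45 = 2610.
Solve by successive substitution. Start with x ≡ 34 (mod 58).
  Combine with x ≡ 7 (mod 45): write x = 34 + 58·t and require 34 + 58·t ≡ 7 (mod 45), i.e. 58·t ≡ 7 − 34 ≡ 18 (mod 45). Since 58^(−1) ≡ 7 (mod 45) (58 ≡ 13 (mod 45)), t ≡ 7·18 ≡ 36 (mod 45). So x ≡ 34 + 58·36 = 2122 (mod 2610).
Unique solution in [0, 2610): x = 2122.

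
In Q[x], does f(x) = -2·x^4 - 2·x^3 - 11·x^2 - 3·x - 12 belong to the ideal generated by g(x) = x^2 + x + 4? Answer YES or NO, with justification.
YES

In Q[x] the ideal (g) consists of all multiples of g, so f ∈ (g) iff g | f, i.e. iff the remainder of f on division by g is 0. Divide f by g (g is monic, so eliminate the leading term of the running remainder at each step):
  leading term -2·x^4: subtract (-2·x^2)·g(x) = -2·x^4 - 2·x^3 - 8·x^2, leaving -3·x^2 - 3·x - 12
  leading term -3·x^2: subtract (-3)·g(x) = -3·x^2 - 3·x - 12, leaving 0
The remainder is 0, so f(x) = g(x) · h(x) with h(x) = -2·x^2 - 3. Hence g | f, i.e. f ∈ (g).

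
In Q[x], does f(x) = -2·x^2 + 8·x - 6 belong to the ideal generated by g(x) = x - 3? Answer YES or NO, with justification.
YES

In Q[x] the ideal (g) consists of all multiples of g, so f ∈ (g) iff g | f, i.e. iff the remainder of f on division by g is 0. Divide f by g (g is monic, so eliminate the leading term of the running remainder at each step):
  leading term -2·x^2: subtract (-2·x)·g(x) = -2·x^2 + 6·x, leaving 2·x - 6
  leading term 2·x: subtract (2)·g(x) = 2·x - 6, leaving 0
The remainder is 0, so f(x) = g(x) · h(x) with h(x) = 2 - 2·x. Hence g | f, i.e. f ∈ (g).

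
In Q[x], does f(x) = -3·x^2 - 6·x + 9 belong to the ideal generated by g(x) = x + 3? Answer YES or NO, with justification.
In Q[x] the ideal (g) consists of all multiples of g, so f ∈ (g) iff g | f, i.e. iff the remainder of f on division by g is 0. Divide f by g (g is monic, so eliminate the leading term of the running remainder at each step):
  leading term -3·x^2: subtract (-3·x)·g(x) = -3·x^2 - 9·x, leaving 3·x + 9
  leading term 3·x: subtract (3)·g(x) = 3·x + 9, leaving 0
The remainder is 0, so f(x) = g(x) · h(x) with h(x) = 3 - 3·x. Hence g | f, i.e. f ∈ (g).

Final answer: YES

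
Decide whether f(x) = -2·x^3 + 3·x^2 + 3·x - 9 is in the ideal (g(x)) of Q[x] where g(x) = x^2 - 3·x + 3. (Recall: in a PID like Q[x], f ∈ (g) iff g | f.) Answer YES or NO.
In Q[x] the ideal (g) consists of all multiples of g, so f ∈ (g) iff g | f, i.e. iff the remainder of f on division by g is 0. Divide f by g (g is monic, so eliminate the leading term of the running remainder at each step):
  leading term -2·x^3: subtract (-2·x)·g(x) = -2·x^3 + 6·x^2 - 6·x, leaving -3·x^2 + 9·x - 9
  leading term -3·x^2: subtract (-3)·g(x) = -3·x^2 + 9·x - 9, leaving 0
The remainder is 0, so f(x) = g(x) · h(x) with h(x) = -2·x - 3. Hence g | f, i.e. f ∈ (g).

Final answer: YES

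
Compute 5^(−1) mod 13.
Apply the extended Euclidean algorithm to (13, 5), tracking rows (r, s, t) with s·13 + t·5 = r. Each division r_prev = q·r_cur + r_new produces the new row as (previous row) − q·(current row):
  row A: (13, 1, 0)   [1·13 + 0·5 = 13]
  row B: (5, 0, 1)   [0·13 + 1·5 = 5]
  13 = 2·5 + 3   → row C = row A − 2·row B = (3, 1, −2)   [check: 1·13 − 2·5 = 3]
  5 = 1·3 + 2   → row D = row B − 1·row C = (2, −1, 3)   [check: −1·13 + 3·5 = 2]
  3 = 1·2 + 1   → row E = row C − 1·row D = (1, 2, −5)   [check: 2·13 − 5·5 = 1]
  2 = 2·1 + 0   → remainder 0, stop. gcd = 1 (last nonzero row E).
The gcd is 1, so 5 is invertible mod 13. The last nonzero row gives 2·13 − 5·5 = 1, so t = −5. So 5^(−1) ≡ −5 ≡ 8 (mod 13). Verify: 5 · 8 = 40 ≡ 1 (mod 13). ✓

Final answer: 5^(−1) ≡ 8 (mod 13)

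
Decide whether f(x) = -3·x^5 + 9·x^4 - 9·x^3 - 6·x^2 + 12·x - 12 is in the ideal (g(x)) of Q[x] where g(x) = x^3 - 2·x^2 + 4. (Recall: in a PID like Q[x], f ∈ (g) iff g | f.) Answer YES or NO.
YES

In Q[x] the ideal (g) consists of all multiples of g, so f ∈ (g) iff g | f, i.e. iff the remainder of f on division by g is 0. Divide f by g (g is monic, so eliminate the leading term of the running remainder at each step):
  leading term -3·x^5: subtract (-3·x^2)·g(x) = -3·x^5 + 6·x^4 - 12·x^2, leaving 3·x^4 - 9·x^3 + 6·x^2 + 12·x - 12
  leading term 3·x^4: subtract (3·x)·g(x) = 3·x^4 - 6·x^3 + 12·x, leaving -3·x^3 + 6·x^2 - 12
  leading term -3·x^3: subtract (-3)·g(x) = -3·x^3 + 6·x^2 - 12, leaving 0
The remainder is 0, so f(x) = g(x) · h(x) with h(x) = -3·x^2 + 3·x - 3. Hence g | f, i.e. f ∈ (g).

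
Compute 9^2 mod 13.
3

Use repeated squaring. Binary(2) = 10. Walk through the bits of the exponent 2 left-to-right: at each bit after the leading one, square the running value, then multiply by 9 if the bit is 1 (always reducing mod 13):
  bit 1 = 1 (leading): start with 9.
  bit 2 = 0: square 9^2 = 81 ≡ 3 (mod 13).
Final value: 9^2 ≡ 3 (mod 13).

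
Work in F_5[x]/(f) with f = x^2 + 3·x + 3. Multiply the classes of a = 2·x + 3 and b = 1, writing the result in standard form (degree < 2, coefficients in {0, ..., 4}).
a · b ≡ 2·x + 3 (mod f(x))

Multiply as integer polynomials: a · b = 2·x + 3. Reducing coefficients mod 5: a · b ≡ 2·x + 3. This already has degree < 2, so no reduction by f is needed. Hence a · b ≡ 2·x + 3 in F_5[x]/(f).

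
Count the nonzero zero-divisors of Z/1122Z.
In Z/1122Z each nonzero element is either a unit (gcd with 1122 is 1) or a zero-divisor (gcd > 1). The number of units is φ(1122): factorise 1122 = 2 · 3 · 11 · 17, so φ(1122) = (2 − 1) · (3 − 1) · (11 − 1) · (17 − 1) = 1 · 2 · 10 · 16 = 320. The nonzero elements number 1122 − 1 = 1121. Hence the nonzero zero-divisors number 1121 − 320 = 801.

Final answer: Z/1122Z has 801 nonzero zero-divisors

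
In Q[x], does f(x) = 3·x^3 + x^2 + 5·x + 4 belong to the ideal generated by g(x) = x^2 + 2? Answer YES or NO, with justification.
In Q[x] the ideal (g) consists of all multiples of g, so f ∈ (g) iff g | f, i.e. iff the remainder of f on division by g is 0. Divide f by g (g is monic, so eliminate the leading term of the running remainder at each step):
  leading term 3·x^3: subtract (3·x)·g(x) = 3·x^3 + 6·x, leaving x^2 - x + 4
  leading term x^2: subtract (1)·g(x) = x^2 + 2, leaving 2 - x
The remainder r(x) = 2 - x ≠ 0 (and deg r < deg g), so g ∤ f, i.e. f ∉ (g).

Final answer: NO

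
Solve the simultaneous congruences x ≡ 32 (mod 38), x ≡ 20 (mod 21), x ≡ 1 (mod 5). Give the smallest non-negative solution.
x ≡ 146 (mod 3990); the representative in [0, 3990) is 146

The moduli 38, 21, 5 are pairwise coprime, so by the CRT there is a unique solution mod 38·21·5 = 3990.
Solve by successive substitution. Start with x ≡ 32 (mod 38).
  Combine with x ≡ 20 (mod 21): write x = 32 + 38·t and require 32 + 38·t ≡ 20 (mod 21), i.e. 38·t ≡ 20 − 32 ≡ 9 (mod 21). Since 38^(−1) ≡ 5 (mod 21) (38 ≡ 17 (mod 21)), t ≡ 5·9 ≡ 3 (mod 21). So x ≡ 32 + 38·3 = 146 (mod 798).
  Combine with x ≡ 1 (mod 5): write x = 146 + 798·t and require 146 + 798·t ≡ 1 (mod 5), i.e. 798·t ≡ 1 − 146 ≡ 0 (mod 5). Since 798^(−1) ≡ 2 (mod 5) (798 ≡ 3 (mod 5)), t ≡ 2·0 ≡ 0 (mod 5). So x ≡ 146 + 798·0 = 146 (mod 3990).
Unique solution in [0, 3990): x = 146.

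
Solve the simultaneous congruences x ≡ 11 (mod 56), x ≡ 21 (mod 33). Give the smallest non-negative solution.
The moduli 56, 33 are pairwise coprime, so by the CRT there is a unique solution mod 56·33 = 1848.
Solve by successive substitution. Start with x ≡ 11 (mod 56).
  Combine with x ≡ 21 (mod 33): write x = 11 + 56·t and require 11 + 56·t ≡ 21 (mod 33), i.e. 56·t ≡ 21 − 11 ≡ 10 (mod 33). Since 56^(−1) ≡ 23 (mod 33) (56 ≡ 23 (mod 33)), t ≡ 23·10 ≡ 32 (mod 33). So x ≡ 11 + 56·32 = 1803 (mod 1848).
Unique solution in [0, 1848): x = 1803.

Final answer: x ≡ 1803 (mod 1848); the representative in [0, 1848) is 1803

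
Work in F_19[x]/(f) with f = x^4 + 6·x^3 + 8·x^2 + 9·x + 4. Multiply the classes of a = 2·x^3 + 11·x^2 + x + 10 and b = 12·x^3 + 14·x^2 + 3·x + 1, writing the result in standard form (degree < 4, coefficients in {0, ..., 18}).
Multiply as integer polynomials: a · b = 24·x^6 + 160·x^5 + 172·x^4 + 169·x^3 + 154·x^2 + 31·x + 10. Reducing coefficients mod 19: a · b ≡ 5·x^6 + 8·x^5 + x^4 + 17·x^3 + 2·x^2 + 12·x + 10. Now divide by f(x) = x^4 + 6·x^3 + 8·x^2 + 9·x + 4 in F_19[x], eliminating the leading term at each step:
  leading term 5·x^6: subtract (5·x^2)·f(x) = 5·x^6 + 11·x^5 + 2·x^4 + 7·x^3 + x^2, leaving 16·x^5 + 18·x^4 + 10·x^3 + x^2 + 12·x + 10 (coefficients mod 19)
  leading term 16·x^5: subtract (16·x)·f(x) = 16·x^5 + x^4 + 14·x^3 + 11·x^2 + 7·x, leaving 17·x^4 + 15·x^3 + 9·x^2 + 5·x + 10 (coefficients mod 19)
  leading term 17·x^4: subtract (17)·f(x) = 17·x^4 + 7·x^3 + 3·x^2 + x + 11, leaving 8·x^3 + 6·x^2 + 4·x + 18 (coefficients mod 19)
The degree is now < 4, so this is the remainder. Hence a · b ≡ 8·x^3 + 6·x^2 + 4·x + 18 in F_19[x]/(f).

Final answer: a · b ≡ 8·x^3 + 6·x^2 + 4·x + 18 (mod f(x))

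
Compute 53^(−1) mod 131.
Apply the extended Euclidean algorithm to (131, 53), tracking rows (r, s, t) with s·131 + t·53 = r. Each division r_prev = q·r_cur + r_new produces the new row as (previous row) − q·(current row):
  row A: (131, 1, 0)   [1·131 + 0·53 = 131]
  row B: (53, 0, 1)   [0·131 + 1·53 = 53]
  131 = 2·53 + 25   → row C = row A − 2·row B = (25, 1, −2)   [check: 1·131 − 2·53 = 25]
  53 = 2·25 + 3   → row D = row B − 2·row C = (3, −2, 5)   [check: −2·131 + 5·53 = 3]
  25 = 8·3 + 1   → row E = row C − 8·row D = (1, 17, −42)   [check: 17·131 − 42·53 = 1]
  3 = 3·1 + 0   → remainder 0, stop. gcd = 1 (last nonzero row E).
The gcd is 1, so 53 is invertible mod 131. The last nonzero row gives 17·131 − 42·53 = 1, so t = −42. So 53^(−1) ≡ −42 ≡ 89 (mod 131). Verify: 53 · 89 = 4717 ≡ 1 (mod 131). ✓

Final answer: 53^(−1) ≡ 89 (mod 131)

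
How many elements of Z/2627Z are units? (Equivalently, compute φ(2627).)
An element a ∈ Z/2627Z is a unit iff gcd(a, 2627) = 1, so the number of units is φ(2627). φ is multiplicative, with φ(p^e) = p^e − p^(e−1). Factorise 2627 = 37 · 71. Then
  φ(2627) = (37 − 1) · (71 − 1) = 36 · 70 = 2520.

Final answer: Z/2627Z has φ(2627) = 2520 units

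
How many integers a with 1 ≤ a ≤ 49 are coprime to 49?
42

The number of a ∈ {1, ..., 49} with gcd(a, 49) = 1 is by definition Euler's totient φ(49). φ is multiplicative, with φ(p^e) = p^e − p^(e−1). Factorise 49 = 7^2. Then
  φ(49) = (7^2 − 7^1) = 42 = 42.
So there are 42 such integers.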